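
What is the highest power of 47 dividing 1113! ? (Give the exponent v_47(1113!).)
v_47(1113!) = 23

Legendre's formula: v_p(n!) = Σ_{k ≥ 1} ⌊n / p^k⌋. For p = 47, n = 1113, the terms are:
  ⌊1113/47^1⌋ = ⌊1113/47⌋ = 23
(the next term ⌊1113/47^2⌋ = 0, terminating the sum). Summing: v_47(1113!) = 23 = 23.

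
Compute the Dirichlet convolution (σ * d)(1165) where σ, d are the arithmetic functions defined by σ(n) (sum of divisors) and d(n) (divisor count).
(σ * d)(1165) = 1888

Divisors of 1165: [1, 5, 233, 1165]. For each d | 1165:
  d = 1: σ(1) · d(1165/1) = 1 · 4 = 4
  d = 5: σ(5) · d(1165/5) = 6 · 2 = 12
  d = 233: σ(233) · d(1165/233) = 234 · 2 = 468
  d = 1165: σ(1165) · d(1165/1165) = 1404 · 1 = 1404
Summing: (σ * d)(1165) = 4 + 12 + 468 + 1404 = 1888.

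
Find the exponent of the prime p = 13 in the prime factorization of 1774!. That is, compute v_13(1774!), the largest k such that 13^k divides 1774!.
v_13(1774!) = 146

Legendre's formula: v_p(n!) = Σ_{k ≥ 1} ⌊n / p^k⌋. For p = 13, n = 1774, the terms are:
  ⌊1774/13^1⌋ = ⌊1774/13⌋ = 136
  ⌊1774/13^2⌋ = ⌊1774/169⌋ = 10
(the next term ⌊1774/13^3⌋ = 0, terminating the sum). Summing: v_13(1774!) = 136 + 10 = 146.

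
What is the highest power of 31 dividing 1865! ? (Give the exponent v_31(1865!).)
v_31(1865!) = 61

Legendre's formula: v_p(n!) = Σ_{k ≥ 1} ⌊n / p^k⌋. For p = 31, n = 1865, the terms are:
  ⌊1865/31^1⌋ = ⌊1865/31⌋ = 60
  ⌊1865/31^2⌋ = ⌊1865/961⌋ = 1
(the next term ⌊1865/31^3⌋ = 0, terminating the sum). Summing: v_31(1865!) = 60 + 1 = 61.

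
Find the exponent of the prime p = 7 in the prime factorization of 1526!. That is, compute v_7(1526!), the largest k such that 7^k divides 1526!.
v_7(1526!) = 253

Legendre's formula: v_p(n!) = Σ_{k ≥ 1} ⌊n / p^k⌋. For p = 7, n = 1526, the terms are:
  ⌊1526/7^1⌋ = ⌊1526/7⌋ = 218
  ⌊1526/7^2⌋ = ⌊1526/49⌋ = 31
  ⌊1526/7^3⌋ = ⌊1526/343⌋ = 4
(the next term ⌊1526/7^4⌋ = 0, terminating the sum). Summing: v_7(1526!) = 218 + 31 + 4 = 253.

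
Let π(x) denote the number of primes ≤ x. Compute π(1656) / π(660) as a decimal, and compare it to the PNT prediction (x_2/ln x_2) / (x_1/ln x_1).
π(1656)/π(660) = 259/120 ≈ 2.1583;  PNT prediction ≈ 2.1977.

π(660) = 120 and π(1656) = 259, so π(1656)/π(660) ≈ 2.1583. The PNT-predicted ratio is (1656/ln(1656)) / (660/ln(660)) ≈ 2.1977. The two agree to within a few percent, as expected.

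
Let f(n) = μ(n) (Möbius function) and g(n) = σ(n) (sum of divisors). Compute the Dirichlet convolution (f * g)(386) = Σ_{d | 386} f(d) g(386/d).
(μ * σ)(386) = 386

Divisors of 386: [1, 2, 193, 386]. For each d | 386:
  d = 1: μ(1) · σ(386/1) = 1 · 582 = 582
  d = 2: μ(2) · σ(386/2) = -1 · 194 = -194
  d = 193: μ(193) · σ(386/193) = -1 · 3 = -3
  d = 386: μ(386) · σ(386/386) = 1 · 1 = 1
Summing: (μ * σ)(386) = 582 + -194 + -3 + 1 = 386.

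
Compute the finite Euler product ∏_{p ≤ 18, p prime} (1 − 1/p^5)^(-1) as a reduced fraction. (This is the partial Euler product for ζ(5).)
∏ = 3618351187072042546125/3489494469487104326464

The primes p ≤ 18 are [2, 3, 5, 7, 11, 13, 17]. For each prime, (1 − 1/p^5)^(-1) = p^5 / (p^5 − 1). The product is (1 − 1/2^5)^(-1), (1 − 1/3^5)^(-1), (1 − 1/5^5)^(-1), (1 − 1/7^5)^(-1), (1 − 1/11^5)^(-1), (1 − 1/13^5)^(-1), (1 − 1/17^5)^(-1) = ∏ p^5 / (p^5 − 1) = 3618351187072042546125/3489494469487104326464.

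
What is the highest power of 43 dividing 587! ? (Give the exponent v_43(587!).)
v_43(587!) = 13

Legendre's formula: v_p(n!) = Σ_{k ≥ 1} ⌊n / p^k⌋. For p = 43, n = 587, the terms are:
  ⌊587/43^1⌋ = ⌊587/43⌋ = 13
(the next term ⌊587/43^2⌋ = 0, terminating the sum). Summing: v_43(587!) = 13 = 13.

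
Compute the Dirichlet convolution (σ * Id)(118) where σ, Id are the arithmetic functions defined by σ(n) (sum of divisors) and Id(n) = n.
(σ * Id)(118) = 595

Divisors of 118: [1, 2, 59, 118]. For each d | 118:
  d = 1: σ(1) · Id(118/1) = 1 · 118 = 118
  d = 2: σ(2) · Id(118/2) = 3 · 59 = 177
  d = 59: σ(59) · Id(118/59) = 60 · 2 = 120
  d = 118: σ(118) · Id(118/118) = 180 · 1 = 180
Summing: (σ * Id)(118) = 118 + 177 + 120 + 180 = 595.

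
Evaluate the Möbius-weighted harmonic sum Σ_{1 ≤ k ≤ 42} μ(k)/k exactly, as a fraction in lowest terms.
Σ μ(k)/k = 347318490451/152125131763605

Values of μ(k) for 1 ≤ k ≤ 42: μ(1) = 1, μ(2) = -1, μ(3) = -1, μ(5) = -1, μ(6) = 1, μ(7) = -1, μ(10) = 1, μ(11) = -1, μ(13) = -1, μ(14) = 1, μ(15) = 1, μ(17) = -1, μ(19) = -1, μ(21) = 1, μ(22) = 1, μ(23) = -1, μ(26) = 1, μ(29) = -1, μ(30) = -1, μ(31) = -1, μ(33) = 1, μ(34) = 1, μ(35) = 1, μ(37) = -1, μ(38) = 1, μ(39) = 1, μ(41) = -1, μ(42) = -1, with μ = 0 on non-squarefree integers. Summing μ(k)/k for k where μ(k) ≠ 0 gives 347318490451/152125131763605 ≈ 0.0023. (PNT ⟺ this sum → 0 as n → ∞.)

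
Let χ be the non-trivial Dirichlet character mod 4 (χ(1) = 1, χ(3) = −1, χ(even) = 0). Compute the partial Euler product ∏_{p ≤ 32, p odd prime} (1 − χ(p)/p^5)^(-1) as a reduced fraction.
∏ = 52015810615424538455317584769582112629834289625/52216435813704314792391924764477903837266444288

The odd primes p ≤ 32 are [3, 5, 7, 11, 13, 17, 19, 23, 29, 31]. For each, χ(p) = 1 if p ≡ 1 mod 4, χ(p) = −1 if p ≡ 3 mod 4. Taking (1 − χ(p)/p^5)^(-1) = p^5/(p^5 − χ(p)): (1 − (-1)/3^5)^(-1) · (1 − (1)/5^5)^(-1) · (1 − (-1)/7^5)^(-1) · (1 − (-1)/11^5)^(-1) · (1 − (1)/13^5)^(-1) · (1 − (1)/17^5)^(-1) · (1 − (-1)/19^5)^(-1) · (1 − (-1)/23^5)^(-1) · (1 − (1)/29^5)^(-1) · (1 − (-1)/31^5)^(-1) = 52015810615424538455317584769582112629834289625/52216435813704314792391924764477903837266444288.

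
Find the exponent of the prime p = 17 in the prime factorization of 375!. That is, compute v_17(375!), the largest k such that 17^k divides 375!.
v_17(375!) = 23

Legendre's formula: v_p(n!) = Σ_{k ≥ 1} ⌊n / p^k⌋. For p = 17, n = 375, the terms are:
  ⌊375/17^1⌋ = ⌊375/17⌋ = 22
  ⌊375/17^2⌋ = ⌊375/289⌋ = 1
(the next term ⌊375/17^3⌋ = 0, terminating the sum). Summing: v_17(375!) = 22 + 1 = 23.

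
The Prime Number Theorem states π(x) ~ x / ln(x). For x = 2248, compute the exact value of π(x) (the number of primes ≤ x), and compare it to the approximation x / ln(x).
π(2248) = 334;  x/ln(x) ≈ 291.27;  relative error ≈ 12.79%.

Directly count primes up to 2248: π(2248) = 334. The PNT approximation gives 2248/ln(2248) ≈ 2248/7.71780 ≈ 291.27. Relative error (π(x) − x/ln(x)) / π(x) ≈ 12.79%; the approximation is known to undercount slightly (Li(x) is a better estimate).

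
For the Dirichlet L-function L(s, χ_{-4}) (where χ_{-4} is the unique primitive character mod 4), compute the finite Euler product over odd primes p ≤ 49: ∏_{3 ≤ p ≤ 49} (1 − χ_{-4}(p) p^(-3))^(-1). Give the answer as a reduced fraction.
∏ = 5542372783760447569145696690995330585/5720007308274565543266215981884637184

The odd primes p ≤ 49 are [3, 5, 7, 11, 13, 17, 19, 23, 29, 31, 37, 41, 43, 47]. For each, χ(p) = 1 if p ≡ 1 mod 4, χ(p) = −1 if p ≡ 3 mod 4. Taking (1 − χ(p)/p^3)^(-1) = p^3/(p^3 − χ(p)): (1 − (-1)/3^3)^(-1) · (1 − (1)/5^3)^(-1) · (1 − (-1)/7^3)^(-1) · (1 − (-1)/11^3)^(-1) · (1 − (1)/13^3)^(-1) · (1 − (1)/17^3)^(-1) · (1 − (-1)/19^3)^(-1) · (1 − (-1)/23^3)^(-1) · (1 − (1)/29^3)^(-1) · (1 − (-1)/31^3)^(-1) · (1 − (1)/37^3)^(-1) · (1 − (1)/41^3)^(-1) · (1 − (-1)/43^3)^(-1) · (1 − (-1)/47^3)^(-1) = 5542372783760447569145696690995330585/5720007308274565543266215981884637184.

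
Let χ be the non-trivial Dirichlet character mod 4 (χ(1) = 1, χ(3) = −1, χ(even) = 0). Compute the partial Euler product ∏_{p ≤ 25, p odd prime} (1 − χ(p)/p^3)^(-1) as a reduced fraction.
∏ = 177358697820836675/183046656872153088

The odd primes p ≤ 25 are [3, 5, 7, 11, 13, 17, 19, 23]. For each, χ(p) = 1 if p ≡ 1 mod 4, χ(p) = −1 if p ≡ 3 mod 4. Taking (1 − χ(p)/p^3)^(-1) = p^3/(p^3 − χ(p)): (1 − (-1)/3^3)^(-1) · (1 − (1)/5^3)^(-1) · (1 − (-1)/7^3)^(-1) · (1 − (-1)/11^3)^(-1) · (1 − (1)/13^3)^(-1) · (1 − (1)/17^3)^(-1) · (1 − (-1)/19^3)^(-1) · (1 − (-1)/23^3)^(-1) = 177358697820836675/183046656872153088.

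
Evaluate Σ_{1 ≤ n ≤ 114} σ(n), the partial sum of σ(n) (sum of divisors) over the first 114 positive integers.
Σ_{n ≤ 114} σ(n) = 10753

Compute σ(n) for each 1 ≤ n ≤ 114: σ(1) = 1, σ(2) = 3, σ(3) = 4, σ(4) = 7, σ(5) = 6, σ(6) = 12, σ(7) = 8, σ(8) = 15, σ(9) = 13, σ(10) = 18, σ(11) = 12, σ(12) = 28, σ(13) = 14, σ(14) = 24, σ(15) = 24, σ(16) = 31, σ(17) = 18, σ(18) = 39, σ(19) = 20, σ(20) = 42, σ(21) = 32, σ(22) = 36, σ(23) = 24, σ(24) = 60, σ(25) = 31, σ(26) = 42, σ(27) = 40, σ(28) = 56, σ(29) = 30, σ(30) = 72, σ(31) = 32, σ(32) = 63, σ(33) = 48, σ(34) = 54, σ(35) = 48, σ(36) = 91, σ(37) = 38, σ(38) = 60, σ(39) = 56, σ(40) = 90, σ(41) = 42, σ(42) = 96, σ(43) = 44, σ(44) = 84, σ(45) = 78, σ(46) = 72, σ(47) = 48, σ(48) = 124, σ(49) = 57, σ(50) = 93, σ(51) = 72, σ(52) = 98, σ(53) = 54, σ(54) = 120, σ(55) = 72, σ(56) = 120, σ(57) = 80, σ(58) = 90, σ(59) = 60, σ(60) = 168, σ(61) = 62, σ(62) = 96, σ(63) = 104, σ(64) = 127, σ(65) = 84, σ(66) = 144, σ(67) = 68, σ(68) = 126, σ(69) = 96, σ(70) = 144, σ(71) = 72, σ(72) = 195, σ(73) = 74, σ(74) = 114, σ(75) = 124, σ(76) = 140, σ(77) = 96, σ(78) = 168, σ(79) = 80, σ(80) = 186, σ(81) = 121, σ(82) = 126, σ(83) = 84, σ(84) = 224, σ(85) = 108, σ(86) = 132, σ(87) = 120, σ(88) = 180, σ(89) = 90, σ(90) = 234, σ(91) = 112, σ(92) = 168, σ(93) = 128, σ(94) = 144, σ(95) = 120, σ(96) = 252, σ(97) = 98, σ(98) = 171, σ(99) = 156, σ(100) = 217, σ(101) = 102, σ(102) = 216, σ(103) = 104, σ(104) = 210, σ(105) = 192, σ(106) = 162, σ(107) = 108, σ(108) = 280, σ(109) = 110, σ(110) = 216, σ(111) = 152, σ(112) = 248, σ(113) = 114, σ(114) = 240. Summing all 114 values: 10753. (Average order: Σ_{n ≤ x} σ(n) ~ (π²/12) x². For x = 114, (π²/12)·114² ≈ 10688.78.)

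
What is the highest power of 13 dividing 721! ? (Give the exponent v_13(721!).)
v_13(721!) = 59

Legendre's formula: v_p(n!) = Σ_{k ≥ 1} ⌊n / p^k⌋. For p = 13, n = 721, the terms are:
  ⌊721/13^1⌋ = ⌊721/13⌋ = 55
  ⌊721/13^2⌋ = ⌊721/169⌋ = 4
(the next term ⌊721/13^3⌋ = 0, terminating the sum). Summing: v_13(721!) = 55 + 4 = 59.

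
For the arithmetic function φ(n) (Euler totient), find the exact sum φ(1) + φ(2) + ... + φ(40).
Σ_{n ≤ 40} φ(n) = 490

Compute φ(n) for each 1 ≤ n ≤ 40: φ(1) = 1, φ(2) = 1, φ(3) = 2, φ(4) = 2, φ(5) = 4, φ(6) = 2, φ(7) = 6, φ(8) = 4, φ(9) = 6, φ(10) = 4, φ(11) = 10, φ(12) = 4, φ(13) = 12, φ(14) = 6, φ(15) = 8, φ(16) = 8, φ(17) = 16, φ(18) = 6, φ(19) = 18, φ(20) = 8, φ(21) = 12, φ(22) = 10, φ(23) = 22, φ(24) = 8, φ(25) = 20, φ(26) = 12, φ(27) = 18, φ(28) = 12, φ(29) = 28, φ(30) = 8, φ(31) = 30, φ(32) = 16, φ(33) = 20, φ(34) = 16, φ(35) = 24, φ(36) = 12, φ(37) = 36, φ(38) = 18, φ(39) = 24, φ(40) = 16. Summing all 40 values: 490. (Average order: Σ_{n ≤ x} φ(n) ~ (3/π²) x². For x = 40, (3/π²)·40² ≈ 486.34.)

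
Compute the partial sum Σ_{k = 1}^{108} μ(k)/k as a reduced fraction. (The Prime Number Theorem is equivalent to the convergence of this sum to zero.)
Σ μ(k)/k = -471587355397623908340013564541943736683/61104193276071414630466614650954086866535

Values of μ(k) for 1 ≤ k ≤ 108: μ(1) = 1, μ(2) = -1, μ(3) = -1, μ(5) = -1, μ(6) = 1, μ(7) = -1, μ(10) = 1, μ(11) = -1, μ(13) = -1, μ(14) = 1, μ(15) = 1, μ(17) = -1, μ(19) = -1, μ(21) = 1, μ(22) = 1, μ(23) = -1, μ(26) = 1, μ(29) = -1, μ(30) = -1, μ(31) = -1, μ(33) = 1, μ(34) = 1, μ(35) = 1, μ(37) = -1, μ(38) = 1, μ(39) = 1, μ(41) = -1, μ(42) = -1, μ(43) = -1, μ(46) = 1, μ(47) = -1, μ(51) = 1, μ(53) = -1, μ(55) = 1, μ(57) = 1, μ(58) = 1, μ(59) = -1, μ(61) = -1, μ(62) = 1, μ(65) = 1, μ(66) = -1, μ(67) = -1, μ(69) = 1, μ(70) = -1, μ(71) = -1, μ(73) = -1, μ(74) = 1, μ(77) = 1, μ(78) = -1, μ(79) = -1, μ(82) = 1, μ(83) = -1, μ(85) = 1, μ(86) = 1, μ(87) = 1, μ(89) = -1, μ(91) = 1, μ(93) = 1, μ(94) = 1, μ(95) = 1, μ(97) = -1, μ(101) = -1, μ(102) = -1, μ(103) = -1, μ(105) = -1, μ(106) = 1, μ(107) = -1, with μ = 0 on non-squarefree integers. Summing μ(k)/k for k where μ(k) ≠ 0 gives -471587355397623908340013564541943736683/61104193276071414630466614650954086866535 ≈ -0.0077. (PNT ⟺ this sum → 0 as n → ∞.)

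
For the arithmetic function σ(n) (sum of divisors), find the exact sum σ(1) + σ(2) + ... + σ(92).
Σ_{n ≤ 92} σ(n) = 7013

Compute σ(n) for each 1 ≤ n ≤ 92: σ(1) = 1, σ(2) = 3, σ(3) = 4, σ(4) = 7, σ(5) = 6, σ(6) = 12, σ(7) = 8, σ(8) = 15, σ(9) = 13, σ(10) = 18, σ(11) = 12, σ(12) = 28, σ(13) = 14, σ(14) = 24, σ(15) = 24, σ(16) = 31, σ(17) = 18, σ(18) = 39, σ(19) = 20, σ(20) = 42, σ(21) = 32, σ(22) = 36, σ(23) = 24, σ(24) = 60, σ(25) = 31, σ(26) = 42, σ(27) = 40, σ(28) = 56, σ(29) = 30, σ(30) = 72, σ(31) = 32, σ(32) = 63, σ(33) = 48, σ(34) = 54, σ(35) = 48, σ(36) = 91, σ(37) = 38, σ(38) = 60, σ(39) = 56, σ(40) = 90, σ(41) = 42, σ(42) = 96, σ(43) = 44, σ(44) = 84, σ(45) = 78, σ(46) = 72, σ(47) = 48, σ(48) = 124, σ(49) = 57, σ(50) = 93, σ(51) = 72, σ(52) = 98, σ(53) = 54, σ(54) = 120, σ(55) = 72, σ(56) = 120, σ(57) = 80, σ(58) = 90, σ(59) = 60, σ(60) = 168, σ(61) = 62, σ(62) = 96, σ(63) = 104, σ(64) = 127, σ(65) = 84, σ(66) = 144, σ(67) = 68, σ(68) = 126, σ(69) = 96, σ(70) = 144, σ(71) = 72, σ(72) = 195, σ(73) = 74, σ(74) = 114, σ(75) = 124, σ(76) = 140, σ(77) = 96, σ(78) = 168, σ(79) = 80, σ(80) = 186, σ(81) = 121, σ(82) = 126, σ(83) = 84, σ(84) = 224, σ(85) = 108, σ(86) = 132, σ(87) = 120, σ(88) = 180, σ(89) = 90, σ(90) = 234, σ(91) = 112, σ(92) = 168. Summing all 92 values: 7013. (Average order: Σ_{n ≤ x} σ(n) ~ (π²/12) x². For x = 92, (π²/12)·92² ≈ 6961.36.)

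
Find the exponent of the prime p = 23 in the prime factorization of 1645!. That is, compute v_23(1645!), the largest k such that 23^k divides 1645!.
v_23(1645!) = 74

Legendre's formula: v_p(n!) = Σ_{k ≥ 1} ⌊n / p^k⌋. For p = 23, n = 1645, the terms are:
  ⌊1645/23^1⌋ = ⌊1645/23⌋ = 71
  ⌊1645/23^2⌋ = ⌊1645/529⌋ = 3
(the next term ⌊1645/23^3⌋ = 0, terminating the sum). Summing: v_23(1645!) = 71 + 3 = 74.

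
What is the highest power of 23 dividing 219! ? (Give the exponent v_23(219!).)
v_23(219!) = 9

Legendre's formula: v_p(n!) = Σ_{k ≥ 1} ⌊n / p^k⌋. For p = 23, n = 219, the terms are:
  ⌊219/23^1⌋ = ⌊219/23⌋ = 9
(the next term ⌊219/23^2⌋ = 0, terminating the sum). Summing: v_23(219!) = 9 = 9.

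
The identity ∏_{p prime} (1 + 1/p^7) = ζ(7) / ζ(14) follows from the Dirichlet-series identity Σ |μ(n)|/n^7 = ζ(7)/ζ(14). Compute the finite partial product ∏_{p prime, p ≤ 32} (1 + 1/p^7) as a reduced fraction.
∏ = 45636384576315690080929715569674882079693135504462522074208731086848/45261280733327250662945753058202857554009606630517518569698816246875

The primes p ≤ 32 are [2, 3, 5, 7, 11, 13, 17, 19, 23, 29, 31]. For each, (1 + 1/p^7) = (p^7 + 1)/p^7. Multiplying these fractions over p ∈ [2, 3, 5, 7, 11, 13, 17, 19, 23, 29, 31] gives 45636384576315690080929715569674882079693135504462522074208731086848/45261280733327250662945753058202857554009606630517518569698816246875. (In the limit P → ∞ this tends to ζ(7)/ζ(14).)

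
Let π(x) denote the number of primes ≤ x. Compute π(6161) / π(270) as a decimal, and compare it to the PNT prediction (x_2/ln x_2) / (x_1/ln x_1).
π(6161)/π(270) = 802/57 ≈ 14.0702;  PNT prediction ≈ 14.6399.

π(270) = 57 and π(6161) = 802, so π(6161)/π(270) ≈ 14.0702. The PNT-predicted ratio is (6161/ln(6161)) / (270/ln(270)) ≈ 14.6399. The two agree to within a few percent, as expected.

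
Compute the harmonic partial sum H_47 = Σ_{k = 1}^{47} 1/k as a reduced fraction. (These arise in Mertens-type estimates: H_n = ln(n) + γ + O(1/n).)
H_47 = 280682601097106968469/63245806209101973600

Direct summation: H_47 = 1 + 1/2 + ... + 1/47. The least common denominator is lcm(1, ..., 47) = 442720643463713815200; over this denominator the numerator is 442720643463713815200 + 221360321731856907600 + 147573547821237938400 + 110680160865928453800 + 88544128692742763040 + 73786773910618969200 + 63245806209101973600 + 55340080432964226900 + 49191182607079312800 + 44272064346371381520 + 40247331223973983200 + 36893386955309484600 + 34055434112593370400 + 31622903104550986800 + 29514709564247587680 + 27670040216482113450 + 26042390791983165600 + 24595591303539656400 + 23301086498090200800 + 22136032173185690760 + 21081935403033991200 + 20123665611986991600 + 19248723628857122400 + 18446693477654742300 + 17708825738548552608 + 17027717056296685200 + 16397060869026437600 + 15811451552275493400 + 15266229084955648800 + 14757354782123793840 + 14281311079474639200 + 13835020108241056725 + 13415777074657994400 + 13021195395991582800 + 12649161241820394720 + 12297795651769828200 + 11965422796316589600 + 11650543249045100400 + 11351811370864456800 + 11068016086592845380 + 10798064474724727200 + 10540967701516995600 + 10295828917760786400 + 10061832805993495800 + 9838236521415862560 + 9624361814428561200 + 9419588158802421600 = 1964778207679748779283, so H_47 = 1964778207679748779283/442720643463713815200; reducing by gcd(1964778207679748779283, 442720643463713815200) = 7 gives 280682601097106968469/63245806209101973600 ≈ 4.43796. (The PNT-adjacent estimate ln(47) + γ ≈ 4.42736 matches within O(1/n).)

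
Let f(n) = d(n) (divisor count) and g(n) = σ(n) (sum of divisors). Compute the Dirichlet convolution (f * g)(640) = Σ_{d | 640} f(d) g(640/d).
(d * σ)(640) = 7744

Divisors of 640: [1, 2, 4, 5, 8, 10, 16, 20, 32, 40, 64, 80, 128, 160, 320, 640]. For each d | 640:
  d = 1: d(1) · σ(640/1) = 1 · 1530 = 1530
  d = 2: d(2) · σ(640/2) = 2 · 762 = 1524
  d = 4: d(4) · σ(640/4) = 3 · 378 = 1134
  d = 5: d(5) · σ(640/5) = 2 · 255 = 510
  d = 8: d(8) · σ(640/8) = 4 · 186 = 744
  d = 10: d(10) · σ(640/10) = 4 · 127 = 508
  d = 16: d(16) · σ(640/16) = 5 · 90 = 450
  d = 20: d(20) · σ(640/20) = 6 · 63 = 378
  d = 32: d(32) · σ(640/32) = 6 · 42 = 252
  d = 40: d(40) · σ(640/40) = 8 · 31 = 248
  d = 64: d(64) · σ(640/64) = 7 · 18 = 126
  d = 80: d(80) · σ(640/80) = 10 · 15 = 150
  d = 128: d(128) · σ(640/128) = 8 · 6 = 48
  d = 160: d(160) · σ(640/160) = 12 · 7 = 84
  d = 320: d(320) · σ(640/320) = 14 · 3 = 42
  d = 640: d(640) · σ(640/640) = 16 · 1 = 16
Summing: (d * σ)(640) = 1530 + 1524 + 1134 + 510 + 744 + 508 + 450 + 378 + 252 + 248 + 126 + 150 + 48 + 84 + 42 + 16 = 7744.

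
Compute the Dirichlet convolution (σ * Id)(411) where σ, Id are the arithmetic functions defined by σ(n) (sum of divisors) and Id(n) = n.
(σ * Id)(411) = 1925

Divisors of 411: [1, 3, 137, 411]. For each d | 411:
  d = 1: σ(1) · Id(411/1) = 1 · 411 = 411
  d = 3: σ(3) · Id(411/3) = 4 · 137 = 548
  d = 137: σ(137) · Id(411/137) = 138 · 3 = 414
  d = 411: σ(411) · Id(411/411) = 552 · 1 = 552
Summing: (σ * Id)(411) = 411 + 548 + 414 + 552 = 1925.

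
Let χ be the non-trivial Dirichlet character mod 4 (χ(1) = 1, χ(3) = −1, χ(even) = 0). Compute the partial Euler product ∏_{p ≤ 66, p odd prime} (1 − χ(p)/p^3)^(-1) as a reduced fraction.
∏ = 126115667482028600084463789626710364805572778792731/130156894276470431285217911893722225289762827141120

The odd primes p ≤ 66 are [3, 5, 7, 11, 13, 17, 19, 23, 29, 31, 37, 41, 43, 47, 53, 59, 61]. For each, χ(p) = 1 if p ≡ 1 mod 4, χ(p) = −1 if p ≡ 3 mod 4. Taking (1 − χ(p)/p^3)^(-1) = p^3/(p^3 − χ(p)): (1 − (-1)/3^3)^(-1) · (1 − (1)/5^3)^(-1) · (1 − (-1)/7^3)^(-1) · (1 − (-1)/11^3)^(-1) · (1 − (1)/13^3)^(-1) · (1 − (1)/17^3)^(-1) · (1 − (-1)/19^3)^(-1) · (1 − (-1)/23^3)^(-1) · (1 − (1)/29^3)^(-1) · (1 − (-1)/31^3)^(-1) · (1 − (1)/37^3)^(-1) · (1 − (1)/41^3)^(-1) · (1 − (-1)/43^3)^(-1) · (1 − (-1)/47^3)^(-1) · (1 − (1)/53^3)^(-1) · (1 − (-1)/59^3)^(-1) · (1 − (1)/61^3)^(-1) = 126115667482028600084463789626710364805572778792731/130156894276470431285217911893722225289762827141120.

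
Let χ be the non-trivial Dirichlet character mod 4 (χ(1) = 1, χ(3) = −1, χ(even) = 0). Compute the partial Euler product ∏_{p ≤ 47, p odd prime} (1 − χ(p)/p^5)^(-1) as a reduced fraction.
∏ = 7508883803148623376075754946450365737429310788606076172798130278074505/7537845509642297199917174706861149114875564283464393121061743521431552

The odd primes p ≤ 47 are [3, 5, 7, 11, 13, 17, 19, 23, 29, 31, 37, 41, 43, 47]. For each, χ(p) = 1 if p ≡ 1 mod 4, χ(p) = −1 if p ≡ 3 mod 4. Taking (1 − χ(p)/p^5)^(-1) = p^5/(p^5 − χ(p)): (1 − (-1)/3^5)^(-1) · (1 − (1)/5^5)^(-1) · (1 − (-1)/7^5)^(-1) · (1 − (-1)/11^5)^(-1) · (1 − (1)/13^5)^(-1) · (1 − (1)/17^5)^(-1) · (1 − (-1)/19^5)^(-1) · (1 − (-1)/23^5)^(-1) · (1 − (1)/29^5)^(-1) · (1 − (-1)/31^5)^(-1) · (1 − (1)/37^5)^(-1) · (1 − (1)/41^5)^(-1) · (1 − (-1)/43^5)^(-1) · (1 − (-1)/47^5)^(-1) = 7508883803148623376075754946450365737429310788606076172798130278074505/7537845509642297199917174706861149114875564283464393121061743521431552.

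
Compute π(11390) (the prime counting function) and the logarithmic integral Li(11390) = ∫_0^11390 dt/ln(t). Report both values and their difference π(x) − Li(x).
π(11390) = 1374;  Li(11390) ≈ 1395.98;  π(x) − Li(x) ≈ -21.98.

Direct count of primes ≤ 11390 gives π(11390) = 1374. Numerical evaluation of the logarithmic integral gives Li(11390) ≈ 1395.98. The difference π(x) − Li(x) ≈ -21.98 is typically negative for small/moderate x (Li(x) overestimates), though Littlewood's theorem shows this sign changes infinitely often.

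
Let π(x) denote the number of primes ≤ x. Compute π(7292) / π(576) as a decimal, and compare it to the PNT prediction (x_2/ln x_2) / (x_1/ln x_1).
π(7292)/π(576) = 929/105 ≈ 8.8476;  PNT prediction ≈ 9.0467.

π(576) = 105 and π(7292) = 929, so π(7292)/π(576) ≈ 8.8476. The PNT-predicted ratio is (7292/ln(7292)) / (576/ln(576)) ≈ 9.0467. The two agree to within a few percent, as expected.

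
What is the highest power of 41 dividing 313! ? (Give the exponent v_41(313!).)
v_41(313!) = 7

Legendre's formula: v_p(n!) = Σ_{k ≥ 1} ⌊n / p^k⌋. For p = 41, n = 313, the terms are:
  ⌊313/41^1⌋ = ⌊313/41⌋ = 7
(the next term ⌊313/41^2⌋ = 0, terminating the sum). Summing: v_41(313!) = 7 = 7.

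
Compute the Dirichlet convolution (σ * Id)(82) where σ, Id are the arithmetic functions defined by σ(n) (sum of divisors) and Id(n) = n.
(σ * Id)(82) = 415

Divisors of 82: [1, 2, 41, 82]. For each d | 82:
  d = 1: σ(1) · Id(82/1) = 1 · 82 = 82
  d = 2: σ(2) · Id(82/2) = 3 · 41 = 123
  d = 41: σ(41) · Id(82/41) = 42 · 2 = 84
  d = 82: σ(82) · Id(82/82) = 126 · 1 = 126
Summing: (σ * Id)(82) = 82 + 123 + 84 + 126 = 415.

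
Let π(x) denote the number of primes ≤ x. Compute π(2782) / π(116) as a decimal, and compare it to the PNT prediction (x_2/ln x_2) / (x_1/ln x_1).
π(2782)/π(116) = 404/30 ≈ 13.4667;  PNT prediction ≈ 14.3746.

π(116) = 30 and π(2782) = 404, so π(2782)/π(116) ≈ 13.4667. The PNT-predicted ratio is (2782/ln(2782)) / (116/ln(116)) ≈ 14.3746. The two agree to within a few percent, as expected.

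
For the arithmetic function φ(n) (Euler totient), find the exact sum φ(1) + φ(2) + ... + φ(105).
Σ_{n ≤ 105} φ(n) = 3374

Compute φ(n) for each 1 ≤ n ≤ 105: φ(1) = 1, φ(2) = 1, φ(3) = 2, φ(4) = 2, φ(5) = 4, φ(6) = 2, φ(7) = 6, φ(8) = 4, φ(9) = 6, φ(10) = 4, φ(11) = 10, φ(12) = 4, φ(13) = 12, φ(14) = 6, φ(15) = 8, φ(16) = 8, φ(17) = 16, φ(18) = 6, φ(19) = 18, φ(20) = 8, φ(21) = 12, φ(22) = 10, φ(23) = 22, φ(24) = 8, φ(25) = 20, φ(26) = 12, φ(27) = 18, φ(28) = 12, φ(29) = 28, φ(30) = 8, φ(31) = 30, φ(32) = 16, φ(33) = 20, φ(34) = 16, φ(35) = 24, φ(36) = 12, φ(37) = 36, φ(38) = 18, φ(39) = 24, φ(40) = 16, φ(41) = 40, φ(42) = 12, φ(43) = 42, φ(44) = 20, φ(45) = 24, φ(46) = 22, φ(47) = 46, φ(48) = 16, φ(49) = 42, φ(50) = 20, φ(51) = 32, φ(52) = 24, φ(53) = 52, φ(54) = 18, φ(55) = 40, φ(56) = 24, φ(57) = 36, φ(58) = 28, φ(59) = 58, φ(60) = 16, φ(61) = 60, φ(62) = 30, φ(63) = 36, φ(64) = 32, φ(65) = 48, φ(66) = 20, φ(67) = 66, φ(68) = 32, φ(69) = 44, φ(70) = 24, φ(71) = 70, φ(72) = 24, φ(73) = 72, φ(74) = 36, φ(75) = 40, φ(76) = 36, φ(77) = 60, φ(78) = 24, φ(79) = 78, φ(80) = 32, φ(81) = 54, φ(82) = 40, φ(83) = 82, φ(84) = 24, φ(85) = 64, φ(86) = 42, φ(87) = 56, φ(88) = 40, φ(89) = 88, φ(90) = 24, φ(91) = 72, φ(92) = 44, φ(93) = 60, φ(94) = 46, φ(95) = 72, φ(96) = 32, φ(97) = 96, φ(98) = 42, φ(99) = 60, φ(100) = 40, φ(101) = 100, φ(102) = 32, φ(103) = 102, φ(104) = 48, φ(105) = 48. Summing all 105 values: 3374. (Average order: Σ_{n ≤ x} φ(n) ~ (3/π²) x². For x = 105, (3/π²)·105² ≈ 3351.20.)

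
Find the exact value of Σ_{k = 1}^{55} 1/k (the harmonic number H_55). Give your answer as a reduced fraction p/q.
H_55 = 251499286680120823312889/54749786241679275146400

Direct summation: H_55 = 1 + 1/2 + ... + 1/55. The least common denominator is lcm(1, ..., 55) = 164249358725037825439200; over this denominator the numerator is 164249358725037825439200 + 82124679362518912719600 + 54749786241679275146400 + 41062339681259456359800 + 32849871745007565087840 + 27374893120839637573200 + 23464194103576832205600 + 20531169840629728179900 + 18249928747226425048800 + 16424935872503782543920 + 14931759884094347767200 + 13687446560419818786600 + 12634566055772140418400 + 11732097051788416102800 + 10949957248335855029280 + 10265584920314864089950 + 9661726983825754437600 + 9124964373613212524400 + 8644703090791464496800 + 8212467936251891271960 + 7821398034525610735200 + 7465879942047173883600 + 7141276466305992410400 + 6843723280209909393300 + 6569974349001513017568 + 6317283027886070209200 + 6083309582408808349600 + 5866048525894208051400 + 5663770990518545704800 + 5474978624167927514640 + 5298366410485091143200 + 5132792460157432044975 + 4977253294698115922400 + 4830863491912877218800 + 4692838820715366441120 + 4562482186806606262200 + 4439171857433454741600 + 4322351545395732248400 + 4211522018590713472800 + 4106233968125945635980 + 4006081920122873791200 + 3910699017262805367600 + 3819752528489251754400 + 3732939971023586941800 + 3649985749445285009760 + 3570638233152996205200 + 3494667206915698413600 + 3421861640104954696650 + 3352027729082404600800 + 3284987174500756508784 + 3220575661275251479200 + 3158641513943035104600 + 3099044504245996706400 + 3041654791204404174800 + 2986351976818869553440 = 754497860040362469938667, so H_55 = 754497860040362469938667/164249358725037825439200; reducing by gcd(754497860040362469938667, 164249358725037825439200) = 3 gives 251499286680120823312889/54749786241679275146400 ≈ 4.59361. (The PNT-adjacent estimate ln(55) + γ ≈ 4.58455 matches within O(1/n).)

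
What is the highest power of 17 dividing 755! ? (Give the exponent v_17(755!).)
v_17(755!) = 46

Legendre's formula: v_p(n!) = Σ_{k ≥ 1} ⌊n / p^k⌋. For p = 17, n = 755, the terms are:
  ⌊755/17^1⌋ = ⌊755/17⌋ = 44
  ⌊755/17^2⌋ = ⌊755/289⌋ = 2
(the next term ⌊755/17^3⌋ = 0, terminating the sum). Summing: v_17(755!) = 44 + 2 = 46.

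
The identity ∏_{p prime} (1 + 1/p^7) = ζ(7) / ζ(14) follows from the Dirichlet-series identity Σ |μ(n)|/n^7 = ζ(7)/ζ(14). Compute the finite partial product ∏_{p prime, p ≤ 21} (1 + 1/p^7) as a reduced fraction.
∏ = 1068826090093603336253543016500022477644576/1060040977976779320486482915314295925421875

The primes p ≤ 21 are [2, 3, 5, 7, 11, 13, 17, 19]. For each, (1 + 1/p^7) = (p^7 + 1)/p^7. Multiplying these fractions over p ∈ [2, 3, 5, 7, 11, 13, 17, 19] gives 1068826090093603336253543016500022477644576/1060040977976779320486482915314295925421875. (In the limit P → ∞ this tends to ζ(7)/ζ(14).)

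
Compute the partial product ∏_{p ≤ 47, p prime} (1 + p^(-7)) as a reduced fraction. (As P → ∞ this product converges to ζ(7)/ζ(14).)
∏ = 263853992248183929955588067841649958807762565359040660091503223132247928290282626850939575242745161896165376/261685269908462752626449098337825267072687203746267710284915637456014619560925349129829845059340019784340625

The primes p ≤ 47 are [2, 3, 5, 7, 11, 13, 17, 19, 23, 29, 31, 37, 41, 43, 47]. For each, (1 + 1/p^7) = (p^7 + 1)/p^7. Multiplying these fractions over p ∈ [2, 3, 5, 7, 11, 13, 17, 19, 23, 29, 31, 37, 41, 43, 47] gives 263853992248183929955588067841649958807762565359040660091503223132247928290282626850939575242745161896165376/261685269908462752626449098337825267072687203746267710284915637456014619560925349129829845059340019784340625. (In the limit P → ∞ this tends to ζ(7)/ζ(14).)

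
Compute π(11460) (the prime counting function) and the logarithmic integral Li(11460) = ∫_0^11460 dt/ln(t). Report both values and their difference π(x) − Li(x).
π(11460) = 1381;  Li(11460) ≈ 1403.47;  π(x) − Li(x) ≈ -22.47.

Direct count of primes ≤ 11460 gives π(11460) = 1381. Numerical evaluation of the logarithmic integral gives Li(11460) ≈ 1403.47. The difference π(x) − Li(x) ≈ -22.47 is typically negative for small/moderate x (Li(x) overestimates), though Littlewood's theorem shows this sign changes infinitely often.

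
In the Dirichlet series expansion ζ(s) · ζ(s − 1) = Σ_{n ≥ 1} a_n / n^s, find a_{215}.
σ(215) = 264

In the product (Σ m^0/m^s)(Σ k / k^s) = Σ (Σ_{d | n} d) / n^s, the coefficient of 1/n^s is σ(n) = Σ_{d | n} d. For n = 215, divisors are [1, 5, 43, 215]; summing: σ(215) = 264.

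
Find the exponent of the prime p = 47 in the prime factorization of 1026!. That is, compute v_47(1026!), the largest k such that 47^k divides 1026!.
v_47(1026!) = 21

Legendre's formula: v_p(n!) = Σ_{k ≥ 1} ⌊n / p^k⌋. For p = 47, n = 1026, the terms are:
  ⌊1026/47^1⌋ = ⌊1026/47⌋ = 21
(the next term ⌊1026/47^2⌋ = 0, terminating the sum). Summing: v_47(1026!) = 21 = 21.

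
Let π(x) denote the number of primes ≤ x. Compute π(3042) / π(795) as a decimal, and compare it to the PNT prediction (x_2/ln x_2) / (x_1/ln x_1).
π(3042)/π(795) = 436/138 ≈ 3.1594;  PNT prediction ≈ 3.1862.

π(795) = 138 and π(3042) = 436, so π(3042)/π(795) ≈ 3.1594. The PNT-predicted ratio is (3042/ln(3042)) / (795/ln(795)) ≈ 3.1862. The two agree to within a few percent, as expected.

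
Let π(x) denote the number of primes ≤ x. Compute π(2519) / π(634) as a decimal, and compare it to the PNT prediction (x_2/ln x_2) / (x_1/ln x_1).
π(2519)/π(634) = 368/115 ≈ 3.2000;  PNT prediction ≈ 3.2733.

π(634) = 115 and π(2519) = 368, so π(2519)/π(634) ≈ 3.2000. The PNT-predicted ratio is (2519/ln(2519)) / (634/ln(634)) ≈ 3.2733. The two agree to within a few percent, as expected.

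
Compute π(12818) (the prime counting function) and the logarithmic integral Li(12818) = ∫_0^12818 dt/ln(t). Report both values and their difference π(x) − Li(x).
π(12818) = 1527;  Li(12818) ≈ 1547.88;  π(x) − Li(x) ≈ -20.88.

Direct count of primes ≤ 12818 gives π(12818) = 1527. Numerical evaluation of the logarithmic integral gives Li(12818) ≈ 1547.88. The difference π(x) − Li(x) ≈ -20.88 is typically negative for small/moderate x (Li(x) overestimates), though Littlewood's theorem shows this sign changes infinitely often.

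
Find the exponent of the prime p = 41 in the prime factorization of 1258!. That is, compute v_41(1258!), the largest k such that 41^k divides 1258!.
v_41(1258!) = 30

Legendre's formula: v_p(n!) = Σ_{k ≥ 1} ⌊n / p^k⌋. For p = 41, n = 1258, the terms are:
  ⌊1258/41^1⌋ = ⌊1258/41⌋ = 30
(the next term ⌊1258/41^2⌋ = 0, terminating the sum). Summing: v_41(1258!) = 30 = 30.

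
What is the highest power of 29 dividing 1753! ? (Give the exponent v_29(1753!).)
v_29(1753!) = 62

Legendre's formula: v_p(n!) = Σ_{k ≥ 1} ⌊n / p^k⌋. For p = 29, n = 1753, the terms are:
  ⌊1753/29^1⌋ = ⌊1753/29⌋ = 60
  ⌊1753/29^2⌋ = ⌊1753/841⌋ = 2
(the next term ⌊1753/29^3⌋ = 0, terminating the sum). Summing: v_29(1753!) = 60 + 2 = 62.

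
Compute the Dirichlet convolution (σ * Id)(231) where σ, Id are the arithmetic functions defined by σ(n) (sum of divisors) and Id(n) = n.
(σ * Id)(231) = 2415

Divisors of 231: [1, 3, 7, 11, 21, 33, 77, 231]. For each d | 231:
  d = 1: σ(1) · Id(231/1) = 1 · 231 = 231
  d = 3: σ(3) · Id(231/3) = 4 · 77 = 308
  d = 7: σ(7) · Id(231/7) = 8 · 33 = 264
  d = 11: σ(11) · Id(231/11) = 12 · 21 = 252
  d = 21: σ(21) · Id(231/21) = 32 · 11 = 352
  d = 33: σ(33) · Id(231/33) = 48 · 7 = 336
  d = 77: σ(77) · Id(231/77) = 96 · 3 = 288
  d = 231: σ(231) · Id(231/231) = 384 · 1 = 384
Summing: (σ * Id)(231) = 231 + 308 + 264 + 252 + 352 + 336 + 288 + 384 = 2415.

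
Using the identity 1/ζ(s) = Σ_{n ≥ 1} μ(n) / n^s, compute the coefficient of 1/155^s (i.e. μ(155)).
μ(155) = 1

Factor n = 155 = 5 · 31. μ(n) = 0 if any exponent ≥ 2 (not squarefree); otherwise μ(n) = (−1)^{ω(n)} where ω(n) is the number of distinct prime factors. Applying: μ(155) = 1.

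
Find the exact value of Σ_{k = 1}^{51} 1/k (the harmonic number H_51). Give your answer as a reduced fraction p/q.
H_51 = 14004003155738682347159/3099044504245996706400

Direct summation: H_51 = 1 + 1/2 + ... + 1/51. The least common denominator is lcm(1, ..., 51) = 3099044504245996706400; over this denominator the numerator is 3099044504245996706400 + 1549522252122998353200 + 1033014834748665568800 + 774761126061499176600 + 619808900849199341280 + 516507417374332784400 + 442720643463713815200 + 387380563030749588300 + 344338278249555189600 + 309904450424599670640 + 281731318567817882400 + 258253708687166392200 + 238388038788153592800 + 221360321731856907600 + 206602966949733113760 + 193690281515374794150 + 182296735543882159200 + 172169139124777594800 + 163107605486631405600 + 154952225212299835320 + 147573547821237938400 + 140865659283908941200 + 134741065401999856800 + 129126854343583196100 + 123961780169839868256 + 119194019394076796400 + 114779426083185063200 + 110680160865928453800 + 106863603594689541600 + 103301483474866556880 + 99969177556322474400 + 96845140757687397075 + 93910439522605960800 + 91148367771941079600 + 88544128692742763040 + 86084569562388797400 + 83757959574216127200 + 81553802743315702800 + 79462679596051197600 + 77476112606149917660 + 75586451323073090400 + 73786773910618969200 + 72070802424325504800 + 70432829641954470600 + 68867655649911037920 + 67370532700999928400 + 65937117111616951200 + 64563427171791598050 + 63245806209101973600 + 61980890084919934128 + 60765578514627386400 = 14004003155738682347159, so H_51 = 14004003155738682347159/3099044504245996706400 (already in lowest terms) ≈ 4.51881. (The PNT-adjacent estimate ln(51) + γ ≈ 4.50904 matches within O(1/n).)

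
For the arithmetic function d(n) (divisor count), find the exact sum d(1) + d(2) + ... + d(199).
Σ_{n ≤ 199} d(n) = 1086

Compute d(n) for each 1 ≤ n ≤ 199: d(1) = 1, d(2) = 2, d(3) = 2, d(4) = 3, d(5) = 2, d(6) = 4, d(7) = 2, d(8) = 4, d(9) = 3, d(10) = 4, d(11) = 2, d(12) = 6, d(13) = 2, d(14) = 4, d(15) = 4, d(16) = 5, d(17) = 2, d(18) = 6, d(19) = 2, d(20) = 6, d(21) = 4, d(22) = 4, d(23) = 2, d(24) = 8, d(25) = 3, d(26) = 4, d(27) = 4, d(28) = 6, d(29) = 2, d(30) = 8, d(31) = 2, d(32) = 6, d(33) = 4, d(34) = 4, d(35) = 4, d(36) = 9, d(37) = 2, d(38) = 4, d(39) = 4, d(40) = 8, d(41) = 2, d(42) = 8, d(43) = 2, d(44) = 6, d(45) = 6, d(46) = 4, d(47) = 2, d(48) = 10, d(49) = 3, d(50) = 6, d(51) = 4, d(52) = 6, d(53) = 2, d(54) = 8, d(55) = 4, d(56) = 8, d(57) = 4, d(58) = 4, d(59) = 2, d(60) = 12, d(61) = 2, d(62) = 4, d(63) = 6, d(64) = 7, d(65) = 4, d(66) = 8, d(67) = 2, d(68) = 6, d(69) = 4, d(70) = 8, d(71) = 2, d(72) = 12, d(73) = 2, d(74) = 4, d(75) = 6, d(76) = 6, d(77) = 4, d(78) = 8, d(79) = 2, d(80) = 10, d(81) = 5, d(82) = 4, d(83) = 2, d(84) = 12, d(85) = 4, d(86) = 4, d(87) = 4, d(88) = 8, d(89) = 2, d(90) = 12, d(91) = 4, d(92) = 6, d(93) = 4, d(94) = 4, d(95) = 4, d(96) = 12, d(97) = 2, d(98) = 6, d(99) = 6, d(100) = 9, d(101) = 2, d(102) = 8, d(103) = 2, d(104) = 8, d(105) = 8, d(106) = 4, d(107) = 2, d(108) = 12, d(109) = 2, d(110) = 8, d(111) = 4, d(112) = 10, d(113) = 2, d(114) = 8, d(115) = 4, d(116) = 6, d(117) = 6, d(118) = 4, d(119) = 4, d(120) = 16, d(121) = 3, d(122) = 4, d(123) = 4, d(124) = 6, d(125) = 4, d(126) = 12, d(127) = 2, d(128) = 8, d(129) = 4, d(130) = 8, d(131) = 2, d(132) = 12, d(133) = 4, d(134) = 4, d(135) = 8, d(136) = 8, d(137) = 2, d(138) = 8, d(139) = 2, d(140) = 12, d(141) = 4, d(142) = 4, d(143) = 4, d(144) = 15, d(145) = 4, d(146) = 4, d(147) = 6, d(148) = 6, d(149) = 2, d(150) = 12, d(151) = 2, d(152) = 8, d(153) = 6, d(154) = 8, d(155) = 4, d(156) = 12, d(157) = 2, d(158) = 4, d(159) = 4, d(160) = 12, d(161) = 4, d(162) = 10, d(163) = 2, d(164) = 6, d(165) = 8, d(166) = 4, d(167) = 2, d(168) = 16, d(169) = 3, d(170) = 8, d(171) = 6, d(172) = 6, d(173) = 2, d(174) = 8, d(175) = 6, d(176) = 10, d(177) = 4, d(178) = 4, d(179) = 2, d(180) = 18, d(181) = 2, d(182) = 8, d(183) = 4, d(184) = 8, d(185) = 4, d(186) = 8, d(187) = 4, d(188) = 6, d(189) = 8, d(190) = 8, d(191) = 2, d(192) = 14, d(193) = 2, d(194) = 4, d(195) = 8, d(196) = 9, d(197) = 2, d(198) = 12, d(199) = 2. Summing all 199 values: 1086. (Dirichlet's divisor formula: Σ_{n ≤ x} d(n) = x ln(x) + (2γ − 1) x + O(√x). For x = 199, the asymptotic estimate is ≈ 1084.10.)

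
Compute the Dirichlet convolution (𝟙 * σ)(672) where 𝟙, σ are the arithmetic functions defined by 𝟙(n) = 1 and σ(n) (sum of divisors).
(𝟙 * σ)(672) = 5400

Divisors of 672: [1, 2, 3, 4, 6, 7, 8, 12, 14, 16, 21, 24, 28, 32, 42, 48, 56, 84, 96, 112, 168, 224, 336, 672]. For each d | 672:
  d = 1: 𝟙(1) · σ(672/1) = 1 · 2016 = 2016
  d = 2: 𝟙(2) · σ(672/2) = 1 · 992 = 992
  d = 3: 𝟙(3) · σ(672/3) = 1 · 504 = 504
  d = 4: 𝟙(4) · σ(672/4) = 1 · 480 = 480
  d = 6: 𝟙(6) · σ(672/6) = 1 · 248 = 248
  d = 7: 𝟙(7) · σ(672/7) = 1 · 252 = 252
  d = 8: 𝟙(8) · σ(672/8) = 1 · 224 = 224
  d = 12: 𝟙(12) · σ(672/12) = 1 · 120 = 120
  d = 14: 𝟙(14) · σ(672/14) = 1 · 124 = 124
  d = 16: 𝟙(16) · σ(672/16) = 1 · 96 = 96
  d = 21: 𝟙(21) · σ(672/21) = 1 · 63 = 63
  d = 24: 𝟙(24) · σ(672/24) = 1 · 56 = 56
  d = 28: 𝟙(28) · σ(672/28) = 1 · 60 = 60
  d = 32: 𝟙(32) · σ(672/32) = 1 · 32 = 32
  d = 42: 𝟙(42) · σ(672/42) = 1 · 31 = 31
  d = 48: 𝟙(48) · σ(672/48) = 1 · 24 = 24
  d = 56: 𝟙(56) · σ(672/56) = 1 · 28 = 28
  d = 84: 𝟙(84) · σ(672/84) = 1 · 15 = 15
  d = 96: 𝟙(96) · σ(672/96) = 1 · 8 = 8
  d = 112: 𝟙(112) · σ(672/112) = 1 · 12 = 12
  d = 168: 𝟙(168) · σ(672/168) = 1 · 7 = 7
  d = 224: 𝟙(224) · σ(672/224) = 1 · 4 = 4
  d = 336: 𝟙(336) · σ(672/336) = 1 · 3 = 3
  d = 672: 𝟙(672) · σ(672/672) = 1 · 1 = 1
Summing: (𝟙 * σ)(672) = 2016 + 992 + 504 + 480 + 248 + 252 + 224 + 120 + 124 + 96 + 63 + 56 + 60 + 32 + 31 + 24 + 28 + 15 + 8 + 12 + 7 + 4 + 3 + 1 = 5400.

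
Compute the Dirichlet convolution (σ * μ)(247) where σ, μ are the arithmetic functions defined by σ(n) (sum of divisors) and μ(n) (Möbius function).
(σ * μ)(247) = 247

Divisors of 247: [1, 13, 19, 247]. For each d | 247:
  d = 1: σ(1) · μ(247/1) = 1 · 1 = 1
  d = 13: σ(13) · μ(247/13) = 14 · -1 = -14
  d = 19: σ(19) · μ(247/19) = 20 · -1 = -20
  d = 247: σ(247) · μ(247/247) = 280 · 1 = 280
Summing: (σ * μ)(247) = 1 + -14 + -20 + 280 = 247.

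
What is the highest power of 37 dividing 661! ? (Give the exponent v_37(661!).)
v_37(661!) = 17

Legendre's formula: v_p(n!) = Σ_{k ≥ 1} ⌊n / p^k⌋. For p = 37, n = 661, the terms are:
  ⌊661/37^1⌋ = ⌊661/37⌋ = 17
(the next term ⌊661/37^2⌋ = 0, terminating the sum). Summing: v_37(661!) = 17 = 17.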